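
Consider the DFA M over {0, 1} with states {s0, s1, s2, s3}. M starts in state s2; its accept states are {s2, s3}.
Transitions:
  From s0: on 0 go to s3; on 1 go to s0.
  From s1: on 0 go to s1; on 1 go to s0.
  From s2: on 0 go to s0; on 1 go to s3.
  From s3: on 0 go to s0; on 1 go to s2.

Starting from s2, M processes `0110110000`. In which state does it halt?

s2 --0--> s0
s0 --1--> s0
s0 --1--> s0
s0 --0--> s3
s3 --1--> s2
s2 --1--> s3
s3 --0--> s0
s0 --0--> s3
s3 --0--> s0
s0 --0--> s3

s3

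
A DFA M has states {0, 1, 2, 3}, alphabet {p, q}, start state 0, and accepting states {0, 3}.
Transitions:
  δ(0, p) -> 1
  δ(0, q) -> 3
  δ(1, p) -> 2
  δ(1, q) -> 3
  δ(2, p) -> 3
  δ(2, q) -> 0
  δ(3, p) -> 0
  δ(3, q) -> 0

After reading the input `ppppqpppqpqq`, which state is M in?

0

0 --p--> 1
1 --p--> 2
2 --p--> 3
3 --p--> 0
0 --q--> 3
3 --p--> 0
0 --p--> 1
1 --p--> 2
2 --q--> 0
0 --p--> 1
1 --q--> 3
3 --q--> 0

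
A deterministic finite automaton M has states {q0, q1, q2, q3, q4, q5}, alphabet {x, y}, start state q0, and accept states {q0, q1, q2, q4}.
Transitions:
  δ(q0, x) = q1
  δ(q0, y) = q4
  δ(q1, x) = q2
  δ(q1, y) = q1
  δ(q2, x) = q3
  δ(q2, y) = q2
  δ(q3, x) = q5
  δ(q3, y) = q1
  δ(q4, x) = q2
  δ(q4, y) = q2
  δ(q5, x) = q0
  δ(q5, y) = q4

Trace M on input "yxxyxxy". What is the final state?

q0 --y--> q4
q4 --x--> q2
q2 --x--> q3
q3 --y--> q1
q1 --x--> q2
q2 --x--> q3
q3 --y--> q1

q1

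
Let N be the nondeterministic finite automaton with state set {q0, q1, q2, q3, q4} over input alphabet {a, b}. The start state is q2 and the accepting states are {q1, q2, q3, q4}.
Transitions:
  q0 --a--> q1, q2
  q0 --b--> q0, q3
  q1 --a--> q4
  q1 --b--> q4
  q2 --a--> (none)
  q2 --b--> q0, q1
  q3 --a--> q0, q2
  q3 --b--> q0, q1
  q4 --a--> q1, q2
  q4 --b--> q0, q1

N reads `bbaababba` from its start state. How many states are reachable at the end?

Start: {q2}
read b: {q0, q1}
read b: {q0, q3, q4}
read a: {q0, q1, q2}
read a: {q1, q2, q4}
read b: {q0, q1, q4}
read a: {q1, q2, q4}
read b: {q0, q1, q4}
read b: {q0, q1, q3, q4}
read a: {q0, q1, q2, q4}
Final reachable set {q0, q1, q2, q4} has 4 states.

4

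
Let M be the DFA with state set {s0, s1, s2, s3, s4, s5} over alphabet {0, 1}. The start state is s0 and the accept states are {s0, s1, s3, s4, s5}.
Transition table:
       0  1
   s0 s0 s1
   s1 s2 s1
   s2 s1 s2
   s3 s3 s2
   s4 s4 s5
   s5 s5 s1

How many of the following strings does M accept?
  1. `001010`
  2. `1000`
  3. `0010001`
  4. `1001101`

1

`001010`: accepted
`1000`: rejected
`0010001`: rejected
`1001101`: rejected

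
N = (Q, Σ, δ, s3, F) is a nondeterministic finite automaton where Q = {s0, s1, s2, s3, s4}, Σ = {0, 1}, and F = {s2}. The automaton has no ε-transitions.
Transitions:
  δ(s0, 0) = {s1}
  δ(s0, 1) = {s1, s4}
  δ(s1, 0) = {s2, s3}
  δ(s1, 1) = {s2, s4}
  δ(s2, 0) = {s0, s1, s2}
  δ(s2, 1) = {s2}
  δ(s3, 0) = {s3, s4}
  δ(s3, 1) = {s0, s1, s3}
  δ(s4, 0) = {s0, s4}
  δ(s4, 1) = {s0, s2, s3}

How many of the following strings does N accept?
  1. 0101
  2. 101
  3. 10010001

0101: accepted
101: accepted
10010001: accepted

3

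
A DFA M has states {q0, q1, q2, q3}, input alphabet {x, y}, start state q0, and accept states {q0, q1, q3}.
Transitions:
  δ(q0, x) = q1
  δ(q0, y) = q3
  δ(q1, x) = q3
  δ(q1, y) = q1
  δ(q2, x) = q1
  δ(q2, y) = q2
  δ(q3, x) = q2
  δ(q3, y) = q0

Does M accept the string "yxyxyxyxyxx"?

rejected

q0 --y--> q3
q3 --x--> q2
q2 --y--> q2
q2 --x--> q1
q1 --y--> q1
q1 --x--> q3
q3 --y--> q0
q0 --x--> q1
q1 --y--> q1
q1 --x--> q3
q3 --x--> q2
End in state q2, which is not an accepting state.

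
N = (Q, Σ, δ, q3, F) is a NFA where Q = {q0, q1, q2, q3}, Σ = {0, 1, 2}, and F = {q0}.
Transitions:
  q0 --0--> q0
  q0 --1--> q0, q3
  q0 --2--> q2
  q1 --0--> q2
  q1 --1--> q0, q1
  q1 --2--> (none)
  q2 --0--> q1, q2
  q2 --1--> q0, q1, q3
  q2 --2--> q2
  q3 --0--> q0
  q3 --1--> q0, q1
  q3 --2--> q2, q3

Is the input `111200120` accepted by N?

accepted

Start: {q3}
read 1: {q0, q1}
read 1: {q0, q1, q3}
read 1: {q0, q1, q3}
read 2: {q2, q3}
read 0: {q0, q1, q2}
read 0: {q0, q1, q2}
read 1: {q0, q1, q3}
read 2: {q2, q3}
read 0: {q0, q1, q2}
Reachable ∩ accepting = {q0} — nonempty.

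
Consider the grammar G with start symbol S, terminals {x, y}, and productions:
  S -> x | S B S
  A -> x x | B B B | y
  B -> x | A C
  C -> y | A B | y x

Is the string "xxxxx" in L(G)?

yes

S ⇒ SBS ⇒ xBS ⇒ xxS ⇒ xxSBS ⇒ xxxBS ⇒ xxxxS ⇒ xxxxx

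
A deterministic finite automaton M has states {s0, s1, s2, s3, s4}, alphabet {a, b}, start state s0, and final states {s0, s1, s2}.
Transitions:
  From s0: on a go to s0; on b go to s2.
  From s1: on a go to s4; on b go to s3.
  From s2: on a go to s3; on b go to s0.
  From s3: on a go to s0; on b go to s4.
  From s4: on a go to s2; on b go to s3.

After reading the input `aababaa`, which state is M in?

s3

s0 --a--> s0
s0 --a--> s0
s0 --b--> s2
s2 --a--> s3
s3 --b--> s4
s4 --a--> s2
s2 --a--> s3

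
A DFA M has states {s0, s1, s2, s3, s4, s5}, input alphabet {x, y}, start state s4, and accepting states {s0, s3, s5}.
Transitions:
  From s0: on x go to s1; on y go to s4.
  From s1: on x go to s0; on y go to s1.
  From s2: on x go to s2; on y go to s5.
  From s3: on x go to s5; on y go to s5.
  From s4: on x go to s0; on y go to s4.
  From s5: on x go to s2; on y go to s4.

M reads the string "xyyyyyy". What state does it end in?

s4

s4 --x--> s0
s0 --y--> s4
s4 --y--> s4
s4 --y--> s4
s4 --y--> s4
s4 --y--> s4
s4 --y--> s4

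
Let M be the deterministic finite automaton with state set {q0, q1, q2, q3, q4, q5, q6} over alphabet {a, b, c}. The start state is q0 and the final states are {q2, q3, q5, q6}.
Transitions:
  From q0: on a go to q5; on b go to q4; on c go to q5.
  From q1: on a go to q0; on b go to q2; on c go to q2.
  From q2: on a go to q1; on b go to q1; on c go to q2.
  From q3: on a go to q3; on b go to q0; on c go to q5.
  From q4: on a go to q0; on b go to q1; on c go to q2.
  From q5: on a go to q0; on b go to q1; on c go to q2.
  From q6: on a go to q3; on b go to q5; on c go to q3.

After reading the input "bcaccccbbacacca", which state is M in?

q1

q0 --b--> q4
q4 --c--> q2
q2 --a--> q1
q1 --c--> q2
q2 --c--> q2
q2 --c--> q2
q2 --c--> q2
q2 --b--> q1
q1 --b--> q2
q2 --a--> q1
q1 --c--> q2
q2 --a--> q1
q1 --c--> q2
q2 --c--> q2
q2 --a--> q1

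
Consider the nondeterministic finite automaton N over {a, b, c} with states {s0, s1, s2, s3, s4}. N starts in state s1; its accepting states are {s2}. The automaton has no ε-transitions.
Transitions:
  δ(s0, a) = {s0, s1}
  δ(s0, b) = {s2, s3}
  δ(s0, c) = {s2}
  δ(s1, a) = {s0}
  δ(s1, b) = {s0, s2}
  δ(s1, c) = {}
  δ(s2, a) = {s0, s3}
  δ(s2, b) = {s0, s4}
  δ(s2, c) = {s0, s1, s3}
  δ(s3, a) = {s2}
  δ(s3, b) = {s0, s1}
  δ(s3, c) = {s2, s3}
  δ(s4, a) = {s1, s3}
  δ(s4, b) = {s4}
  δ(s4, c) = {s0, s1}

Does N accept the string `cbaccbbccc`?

Start: {s1}
read c: {}
The reachable set is empty and stays empty for the remaining 9 symbols.
Reachable ∩ accepting = {} — empty.

rejected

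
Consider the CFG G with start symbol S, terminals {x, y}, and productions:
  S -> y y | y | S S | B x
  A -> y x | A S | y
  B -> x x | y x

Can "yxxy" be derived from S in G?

yes

S ⇒ SS ⇒ BxS ⇒ yxxS ⇒ yxxy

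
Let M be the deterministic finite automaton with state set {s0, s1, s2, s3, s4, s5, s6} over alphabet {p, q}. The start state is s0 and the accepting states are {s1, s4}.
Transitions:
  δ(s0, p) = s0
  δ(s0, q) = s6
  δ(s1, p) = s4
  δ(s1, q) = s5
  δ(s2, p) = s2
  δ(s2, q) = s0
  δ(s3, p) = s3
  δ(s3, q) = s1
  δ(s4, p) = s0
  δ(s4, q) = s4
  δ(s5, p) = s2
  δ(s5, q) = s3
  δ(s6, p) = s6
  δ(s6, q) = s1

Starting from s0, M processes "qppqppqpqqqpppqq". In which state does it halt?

s0 --q--> s6
s6 --p--> s6
s6 --p--> s6
s6 --q--> s1
s1 --p--> s4
s4 --p--> s0
s0 --q--> s6
s6 --p--> s6
s6 --q--> s1
s1 --q--> s5
s5 --q--> s3
s3 --p--> s3
s3 --p--> s3
s3 --p--> s3
s3 --q--> s1
s1 --q--> s5

s5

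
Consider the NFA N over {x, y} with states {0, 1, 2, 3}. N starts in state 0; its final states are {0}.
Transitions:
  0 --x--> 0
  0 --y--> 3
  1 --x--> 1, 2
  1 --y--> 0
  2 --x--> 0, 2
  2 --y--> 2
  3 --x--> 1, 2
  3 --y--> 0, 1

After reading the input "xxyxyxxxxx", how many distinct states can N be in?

Start: {0}
read x: {0}
read x: {0}
read y: {3}
read x: {1, 2}
read y: {0, 2}
read x: {0, 2}
read x: {0, 2}
read x: {0, 2}
read x: {0, 2}
read x: {0, 2}
Final reachable set {0, 2} has 2 states.

2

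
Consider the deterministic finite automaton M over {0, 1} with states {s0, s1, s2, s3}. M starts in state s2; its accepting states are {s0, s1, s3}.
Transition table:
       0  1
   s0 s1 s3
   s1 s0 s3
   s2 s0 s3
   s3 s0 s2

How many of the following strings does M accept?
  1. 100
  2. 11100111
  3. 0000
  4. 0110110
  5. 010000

5

100: accepted
11100111: accepted
0000: accepted
0110110: accepted
010000: accepted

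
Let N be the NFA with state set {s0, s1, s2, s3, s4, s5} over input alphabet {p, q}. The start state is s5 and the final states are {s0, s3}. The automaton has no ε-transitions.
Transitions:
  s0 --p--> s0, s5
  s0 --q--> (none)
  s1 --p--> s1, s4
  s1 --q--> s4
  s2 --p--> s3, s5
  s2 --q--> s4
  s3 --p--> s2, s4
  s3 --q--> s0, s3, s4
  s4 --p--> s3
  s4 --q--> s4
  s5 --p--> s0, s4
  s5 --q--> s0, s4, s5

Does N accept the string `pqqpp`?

Start: {s5}
read p: {s0, s4}
read q: {s4}
read q: {s4}
read p: {s3}
read p: {s2, s4}
Reachable ∩ accepting = {} — empty.

rejected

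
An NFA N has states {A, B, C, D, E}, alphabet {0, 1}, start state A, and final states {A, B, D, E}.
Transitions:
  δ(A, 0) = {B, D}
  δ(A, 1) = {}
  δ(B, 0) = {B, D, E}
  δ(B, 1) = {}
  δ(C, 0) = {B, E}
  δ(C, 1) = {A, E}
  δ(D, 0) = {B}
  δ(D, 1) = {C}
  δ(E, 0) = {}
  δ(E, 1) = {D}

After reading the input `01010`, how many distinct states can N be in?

1

Start: {A}
read 0: {B, D}
read 1: {C}
read 0: {B, E}
read 1: {D}
read 0: {B}
Final reachable set {B} has 1 state.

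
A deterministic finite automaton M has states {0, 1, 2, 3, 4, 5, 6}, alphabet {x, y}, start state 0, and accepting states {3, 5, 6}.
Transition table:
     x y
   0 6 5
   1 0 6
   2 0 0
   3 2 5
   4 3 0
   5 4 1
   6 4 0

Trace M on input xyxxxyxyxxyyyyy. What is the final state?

0

0 --x--> 6
6 --y--> 0
0 --x--> 6
6 --x--> 4
4 --x--> 3
3 --y--> 5
5 --x--> 4
4 --y--> 0
0 --x--> 6
6 --x--> 4
4 --y--> 0
0 --y--> 5
5 --y--> 1
1 --y--> 6
6 --y--> 0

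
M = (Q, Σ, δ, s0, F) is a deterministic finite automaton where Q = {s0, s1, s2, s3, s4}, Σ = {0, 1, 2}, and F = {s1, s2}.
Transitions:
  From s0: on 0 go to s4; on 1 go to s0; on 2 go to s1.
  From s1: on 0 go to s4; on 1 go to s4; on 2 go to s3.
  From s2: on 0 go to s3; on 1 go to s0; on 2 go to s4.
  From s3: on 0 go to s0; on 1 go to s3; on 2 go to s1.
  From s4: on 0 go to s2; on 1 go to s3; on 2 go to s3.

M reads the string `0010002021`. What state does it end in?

s3

s0 --0--> s4
s4 --0--> s2
s2 --1--> s0
s0 --0--> s4
s4 --0--> s2
s2 --0--> s3
s3 --2--> s1
s1 --0--> s4
s4 --2--> s3
s3 --1--> s3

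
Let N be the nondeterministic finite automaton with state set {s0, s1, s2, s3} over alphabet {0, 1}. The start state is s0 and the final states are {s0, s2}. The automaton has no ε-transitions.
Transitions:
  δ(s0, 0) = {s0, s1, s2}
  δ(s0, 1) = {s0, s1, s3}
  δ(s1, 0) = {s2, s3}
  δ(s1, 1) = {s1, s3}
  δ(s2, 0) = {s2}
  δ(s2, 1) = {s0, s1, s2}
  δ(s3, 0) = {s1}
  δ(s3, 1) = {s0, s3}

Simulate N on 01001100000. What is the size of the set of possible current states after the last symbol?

4

Start: {s0}
read 0: {s0, s1, s2}
read 1: {s0, s1, s2, s3}
read 0: {s0, s1, s2, s3}
read 0: {s0, s1, s2, s3}
read 1: {s0, s1, s2, s3}
read 1: {s0, s1, s2, s3}
read 0: {s0, s1, s2, s3}
read 0: {s0, s1, s2, s3}
read 0: {s0, s1, s2, s3}
read 0: {s0, s1, s2, s3}
read 0: {s0, s1, s2, s3}
Final reachable set {s0, s1, s2, s3} has 4 states.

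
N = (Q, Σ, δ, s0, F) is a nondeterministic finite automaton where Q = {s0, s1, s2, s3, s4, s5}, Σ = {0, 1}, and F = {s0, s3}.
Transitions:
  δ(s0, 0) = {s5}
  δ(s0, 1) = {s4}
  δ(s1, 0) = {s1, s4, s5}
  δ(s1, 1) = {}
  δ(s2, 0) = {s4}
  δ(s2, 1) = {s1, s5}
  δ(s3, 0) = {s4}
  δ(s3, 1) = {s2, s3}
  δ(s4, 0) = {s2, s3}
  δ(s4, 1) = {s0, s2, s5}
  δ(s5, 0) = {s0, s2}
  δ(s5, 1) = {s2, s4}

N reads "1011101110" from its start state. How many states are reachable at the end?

6

Start: {s0}
read 1: {s4}
read 0: {s2, s3}
read 1: {s1, s2, s3, s5}
read 1: {s1, s2, s3, s4, s5}
read 1: {s0, s1, s2, s3, s4, s5}
read 0: {s0, s1, s2, s3, s4, s5}
read 1: {s0, s1, s2, s3, s4, s5}
read 1: {s0, s1, s2, s3, s4, s5}
read 1: {s0, s1, s2, s3, s4, s5}
read 0: {s0, s1, s2, s3, s4, s5}
Final reachable set {s0, s1, s2, s3, s4, s5} has 6 states.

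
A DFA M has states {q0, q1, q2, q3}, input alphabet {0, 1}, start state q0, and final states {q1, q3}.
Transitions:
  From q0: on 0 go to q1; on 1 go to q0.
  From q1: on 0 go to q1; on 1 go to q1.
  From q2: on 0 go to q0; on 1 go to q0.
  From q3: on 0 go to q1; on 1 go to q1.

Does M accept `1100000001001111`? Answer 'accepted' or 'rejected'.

accepted

q0 --1--> q0
q0 --1--> q0
q0 --0--> q1
q1 --0--> q1
q1 --0--> q1
q1 --0--> q1
q1 --0--> q1
q1 --0--> q1
q1 --0--> q1
q1 --1--> q1
q1 --0--> q1
q1 --0--> q1
q1 --1--> q1
q1 --1--> q1
q1 --1--> q1
q1 --1--> q1
End in state q1, which is an accepting state.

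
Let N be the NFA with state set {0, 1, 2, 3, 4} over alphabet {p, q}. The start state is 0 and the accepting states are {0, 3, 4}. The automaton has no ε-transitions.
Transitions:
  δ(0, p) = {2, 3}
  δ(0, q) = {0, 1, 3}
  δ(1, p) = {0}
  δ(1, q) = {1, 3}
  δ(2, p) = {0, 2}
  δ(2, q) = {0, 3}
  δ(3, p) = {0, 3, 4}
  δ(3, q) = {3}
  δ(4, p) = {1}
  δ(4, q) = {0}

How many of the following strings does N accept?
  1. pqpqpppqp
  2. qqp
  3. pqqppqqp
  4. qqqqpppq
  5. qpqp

5

pqpqpppqp: accepted
qqp: accepted
pqqppqqp: accepted
qqqqpppq: accepted
qpqp: accepted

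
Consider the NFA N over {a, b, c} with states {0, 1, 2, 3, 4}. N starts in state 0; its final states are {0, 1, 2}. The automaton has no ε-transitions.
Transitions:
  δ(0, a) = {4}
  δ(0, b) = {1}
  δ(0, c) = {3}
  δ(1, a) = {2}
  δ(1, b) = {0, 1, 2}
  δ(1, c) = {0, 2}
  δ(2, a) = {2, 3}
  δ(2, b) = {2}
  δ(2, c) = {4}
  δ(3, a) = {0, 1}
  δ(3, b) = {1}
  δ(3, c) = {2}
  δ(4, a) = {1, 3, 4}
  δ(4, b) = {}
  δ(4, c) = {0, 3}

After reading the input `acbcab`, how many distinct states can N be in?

Start: {0}
read a: {4}
read c: {0, 3}
read b: {1}
read c: {0, 2}
read a: {2, 3, 4}
read b: {1, 2}
Final reachable set {1, 2} has 2 states.

2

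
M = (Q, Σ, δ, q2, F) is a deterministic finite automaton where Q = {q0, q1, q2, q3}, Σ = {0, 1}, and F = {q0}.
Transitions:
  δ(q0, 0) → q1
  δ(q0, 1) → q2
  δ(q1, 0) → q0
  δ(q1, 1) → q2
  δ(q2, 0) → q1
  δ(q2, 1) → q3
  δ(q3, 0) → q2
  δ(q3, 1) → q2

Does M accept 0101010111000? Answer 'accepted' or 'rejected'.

rejected

q2 --0--> q1
q1 --1--> q2
q2 --0--> q1
q1 --1--> q2
q2 --0--> q1
q1 --1--> q2
q2 --0--> q1
q1 --1--> q2
q2 --1--> q3
q3 --1--> q2
q2 --0--> q1
q1 --0--> q0
q0 --0--> q1
End in state q1, which is not an accepting state.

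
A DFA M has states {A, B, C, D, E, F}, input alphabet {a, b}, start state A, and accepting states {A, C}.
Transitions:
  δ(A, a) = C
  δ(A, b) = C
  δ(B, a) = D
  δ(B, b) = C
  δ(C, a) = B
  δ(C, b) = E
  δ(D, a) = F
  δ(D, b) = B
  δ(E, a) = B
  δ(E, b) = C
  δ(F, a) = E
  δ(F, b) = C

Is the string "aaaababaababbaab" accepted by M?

rejected

A --a--> C
C --a--> B
B --a--> D
D --a--> F
F --b--> C
C --a--> B
B --b--> C
C --a--> B
B --a--> D
D --b--> B
B --a--> D
D --b--> B
B --b--> C
C --a--> B
B --a--> D
D --b--> B
End in state B, which is not an accepting state.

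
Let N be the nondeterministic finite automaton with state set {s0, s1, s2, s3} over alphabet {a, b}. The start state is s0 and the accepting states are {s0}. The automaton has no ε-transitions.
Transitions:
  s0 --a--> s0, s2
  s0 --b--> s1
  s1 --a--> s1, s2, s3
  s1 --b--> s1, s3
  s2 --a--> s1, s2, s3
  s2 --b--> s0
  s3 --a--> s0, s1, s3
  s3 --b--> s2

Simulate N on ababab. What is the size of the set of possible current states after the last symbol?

Start: {s0}
read a: {s0, s2}
read b: {s0, s1}
read a: {s0, s1, s2, s3}
read b: {s0, s1, s2, s3}
read a: {s0, s1, s2, s3}
read b: {s0, s1, s2, s3}
Final reachable set {s0, s1, s2, s3} has 4 states.

4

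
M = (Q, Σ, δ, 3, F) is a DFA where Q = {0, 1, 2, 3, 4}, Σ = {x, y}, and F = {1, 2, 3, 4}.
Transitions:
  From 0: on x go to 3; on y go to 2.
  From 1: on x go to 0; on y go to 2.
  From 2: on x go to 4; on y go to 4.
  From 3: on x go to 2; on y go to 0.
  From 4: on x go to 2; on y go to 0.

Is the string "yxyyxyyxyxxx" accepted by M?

3 --y--> 0
0 --x--> 3
3 --y--> 0
0 --y--> 2
2 --x--> 4
4 --y--> 0
0 --y--> 2
2 --x--> 4
4 --y--> 0
0 --x--> 3
3 --x--> 2
2 --x--> 4
End in state 4, which is an accepting state.

accepted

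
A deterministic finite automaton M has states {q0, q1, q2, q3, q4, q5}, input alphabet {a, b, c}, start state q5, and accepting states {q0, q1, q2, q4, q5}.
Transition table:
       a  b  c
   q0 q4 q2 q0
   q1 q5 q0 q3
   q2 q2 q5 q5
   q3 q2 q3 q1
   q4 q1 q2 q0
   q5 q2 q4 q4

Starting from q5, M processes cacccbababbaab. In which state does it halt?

q5 --c--> q4
q4 --a--> q1
q1 --c--> q3
q3 --c--> q1
q1 --c--> q3
q3 --b--> q3
q3 --a--> q2
q2 --b--> q5
q5 --a--> q2
q2 --b--> q5
q5 --b--> q4
q4 --a--> q1
q1 --a--> q5
q5 --b--> q4

q4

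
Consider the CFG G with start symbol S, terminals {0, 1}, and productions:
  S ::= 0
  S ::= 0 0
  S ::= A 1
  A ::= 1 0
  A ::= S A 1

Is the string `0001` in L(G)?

no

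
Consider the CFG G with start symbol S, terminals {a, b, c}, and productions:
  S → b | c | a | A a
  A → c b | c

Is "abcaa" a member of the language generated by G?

no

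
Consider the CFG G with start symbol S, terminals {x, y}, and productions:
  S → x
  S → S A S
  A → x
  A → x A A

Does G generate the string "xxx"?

S ⇒ SAS ⇒ xAS ⇒ xxS ⇒ xxx

yes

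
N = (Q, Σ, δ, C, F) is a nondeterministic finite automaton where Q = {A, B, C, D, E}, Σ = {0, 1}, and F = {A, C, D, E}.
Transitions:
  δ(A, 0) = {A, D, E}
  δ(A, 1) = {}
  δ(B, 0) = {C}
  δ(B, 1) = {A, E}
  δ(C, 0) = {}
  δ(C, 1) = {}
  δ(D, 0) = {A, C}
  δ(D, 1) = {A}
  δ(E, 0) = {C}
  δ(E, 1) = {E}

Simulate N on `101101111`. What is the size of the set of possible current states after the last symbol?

Start: {C}
read 1: {}
The reachable set is empty and stays empty for the remaining 8 symbols.
Final reachable set {} has 0 states.

0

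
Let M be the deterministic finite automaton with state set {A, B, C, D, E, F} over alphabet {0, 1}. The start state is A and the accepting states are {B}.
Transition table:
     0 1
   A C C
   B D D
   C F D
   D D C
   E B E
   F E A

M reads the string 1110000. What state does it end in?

D

A --1--> C
C --1--> D
D --1--> C
C --0--> F
F --0--> E
E --0--> B
B --0--> D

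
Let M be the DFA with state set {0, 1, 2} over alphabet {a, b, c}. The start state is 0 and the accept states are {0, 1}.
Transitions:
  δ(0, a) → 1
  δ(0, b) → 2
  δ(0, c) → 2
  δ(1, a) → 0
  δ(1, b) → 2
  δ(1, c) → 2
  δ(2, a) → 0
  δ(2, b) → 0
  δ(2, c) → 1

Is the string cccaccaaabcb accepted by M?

rejected

0 --c--> 2
2 --c--> 1
1 --c--> 2
2 --a--> 0
0 --c--> 2
2 --c--> 1
1 --a--> 0
0 --a--> 1
1 --a--> 0
0 --b--> 2
2 --c--> 1
1 --b--> 2
End in state 2, which is not an accepting state.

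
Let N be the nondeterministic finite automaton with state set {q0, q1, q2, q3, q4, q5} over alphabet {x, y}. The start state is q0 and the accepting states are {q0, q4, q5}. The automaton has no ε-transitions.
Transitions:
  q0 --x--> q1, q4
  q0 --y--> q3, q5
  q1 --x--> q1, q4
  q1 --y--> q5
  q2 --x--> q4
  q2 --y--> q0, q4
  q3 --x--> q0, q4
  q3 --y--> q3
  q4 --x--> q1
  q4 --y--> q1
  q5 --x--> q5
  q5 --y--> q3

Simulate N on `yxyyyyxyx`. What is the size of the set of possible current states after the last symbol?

4

Start: {q0}
read y: {q3, q5}
read x: {q0, q4, q5}
read y: {q1, q3, q5}
read y: {q3, q5}
read y: {q3}
read y: {q3}
read x: {q0, q4}
read y: {q1, q3, q5}
read x: {q0, q1, q4, q5}
Final reachable set {q0, q1, q4, q5} has 4 states.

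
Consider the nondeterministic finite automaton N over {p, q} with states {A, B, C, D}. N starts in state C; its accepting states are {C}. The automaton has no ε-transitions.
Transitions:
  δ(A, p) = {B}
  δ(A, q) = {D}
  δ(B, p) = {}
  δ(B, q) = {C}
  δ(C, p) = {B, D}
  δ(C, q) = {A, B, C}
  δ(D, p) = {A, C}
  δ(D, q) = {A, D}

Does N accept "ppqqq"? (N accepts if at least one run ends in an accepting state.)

accepted

Start: {C}
read p: {B, D}
read p: {A, C}
read q: {A, B, C, D}
read q: {A, B, C, D}
read q: {A, B, C, D}
Reachable ∩ accepting = {C} — nonempty.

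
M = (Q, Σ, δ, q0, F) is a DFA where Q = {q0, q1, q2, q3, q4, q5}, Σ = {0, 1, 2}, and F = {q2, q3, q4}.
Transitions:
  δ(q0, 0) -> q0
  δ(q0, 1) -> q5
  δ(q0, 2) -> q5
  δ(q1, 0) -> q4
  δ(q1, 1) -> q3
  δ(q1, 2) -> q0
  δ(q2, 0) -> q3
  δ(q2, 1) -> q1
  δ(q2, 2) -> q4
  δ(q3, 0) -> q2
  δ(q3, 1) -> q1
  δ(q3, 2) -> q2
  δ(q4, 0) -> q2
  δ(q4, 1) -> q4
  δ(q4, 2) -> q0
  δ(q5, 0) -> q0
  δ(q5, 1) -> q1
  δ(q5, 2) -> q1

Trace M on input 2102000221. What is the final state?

q3

q0 --2--> q5
q5 --1--> q1
q1 --0--> q4
q4 --2--> q0
q0 --0--> q0
q0 --0--> q0
q0 --0--> q0
q0 --2--> q5
q5 --2--> q1
q1 --1--> q3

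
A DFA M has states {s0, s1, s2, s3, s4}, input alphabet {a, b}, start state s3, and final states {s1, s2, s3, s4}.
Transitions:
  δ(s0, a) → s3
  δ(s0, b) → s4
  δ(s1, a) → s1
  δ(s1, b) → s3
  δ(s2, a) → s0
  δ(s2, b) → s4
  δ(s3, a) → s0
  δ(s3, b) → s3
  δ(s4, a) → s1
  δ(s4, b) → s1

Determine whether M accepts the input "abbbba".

rejected

s3 --a--> s0
s0 --b--> s4
s4 --b--> s1
s1 --b--> s3
s3 --b--> s3
s3 --a--> s0
End in state s0, which is not an accepting state.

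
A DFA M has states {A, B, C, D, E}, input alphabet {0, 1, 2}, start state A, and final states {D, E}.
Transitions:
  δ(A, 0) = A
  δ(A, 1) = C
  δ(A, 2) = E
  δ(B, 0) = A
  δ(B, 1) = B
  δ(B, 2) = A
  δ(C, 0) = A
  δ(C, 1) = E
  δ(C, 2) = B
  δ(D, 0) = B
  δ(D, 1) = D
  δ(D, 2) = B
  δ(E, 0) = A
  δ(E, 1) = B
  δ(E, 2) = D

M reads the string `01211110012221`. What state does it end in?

B

A --0--> A
A --1--> C
C --2--> B
B --1--> B
B --1--> B
B --1--> B
B --1--> B
B --0--> A
A --0--> A
A --1--> C
C --2--> B
B --2--> A
A --2--> E
E --1--> B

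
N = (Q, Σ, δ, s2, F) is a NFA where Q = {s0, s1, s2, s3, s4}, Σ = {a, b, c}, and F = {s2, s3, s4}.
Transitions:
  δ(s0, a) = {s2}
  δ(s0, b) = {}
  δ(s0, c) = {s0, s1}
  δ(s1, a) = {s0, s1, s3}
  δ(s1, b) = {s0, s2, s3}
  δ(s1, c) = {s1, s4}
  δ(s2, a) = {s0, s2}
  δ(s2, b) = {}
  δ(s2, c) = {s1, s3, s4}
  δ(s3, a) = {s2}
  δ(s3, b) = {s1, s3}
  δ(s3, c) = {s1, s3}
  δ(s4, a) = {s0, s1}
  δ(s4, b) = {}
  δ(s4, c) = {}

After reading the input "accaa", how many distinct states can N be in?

4

Start: {s2}
read a: {s0, s2}
read c: {s0, s1, s3, s4}
read c: {s0, s1, s3, s4}
read a: {s0, s1, s2, s3}
read a: {s0, s1, s2, s3}
Final reachable set {s0, s1, s2, s3} has 4 states.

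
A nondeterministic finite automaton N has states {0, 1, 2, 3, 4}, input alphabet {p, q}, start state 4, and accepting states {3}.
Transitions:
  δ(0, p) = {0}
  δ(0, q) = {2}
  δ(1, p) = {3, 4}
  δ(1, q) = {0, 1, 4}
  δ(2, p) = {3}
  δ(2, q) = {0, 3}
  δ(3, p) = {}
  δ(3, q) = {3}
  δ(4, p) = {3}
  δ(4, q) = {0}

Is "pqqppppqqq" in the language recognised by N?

rejected

Start: {4}
read p: {3}
read q: {3}
read q: {3}
read p: {}
The reachable set is empty and stays empty for the remaining 6 symbols.
Reachable ∩ accepting = {} — empty.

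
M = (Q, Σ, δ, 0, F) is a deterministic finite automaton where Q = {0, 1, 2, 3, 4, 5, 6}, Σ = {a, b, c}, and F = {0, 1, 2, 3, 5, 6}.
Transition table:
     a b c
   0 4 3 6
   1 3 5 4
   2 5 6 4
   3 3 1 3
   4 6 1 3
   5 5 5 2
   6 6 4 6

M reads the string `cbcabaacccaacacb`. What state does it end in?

1

0 --c--> 6
6 --b--> 4
4 --c--> 3
3 --a--> 3
3 --b--> 1
1 --a--> 3
3 --a--> 3
3 --c--> 3
3 --c--> 3
3 --c--> 3
3 --a--> 3
3 --a--> 3
3 --c--> 3
3 --a--> 3
3 --c--> 3
3 --b--> 1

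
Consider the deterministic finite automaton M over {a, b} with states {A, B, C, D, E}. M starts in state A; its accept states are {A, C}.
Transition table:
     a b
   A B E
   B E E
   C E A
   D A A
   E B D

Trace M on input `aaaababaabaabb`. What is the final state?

D

A --a--> B
B --a--> E
E --a--> B
B --a--> E
E --b--> D
D --a--> A
A --b--> E
E --a--> B
B --a--> E
E --b--> D
D --a--> A
A --a--> B
B --b--> E
E --b--> D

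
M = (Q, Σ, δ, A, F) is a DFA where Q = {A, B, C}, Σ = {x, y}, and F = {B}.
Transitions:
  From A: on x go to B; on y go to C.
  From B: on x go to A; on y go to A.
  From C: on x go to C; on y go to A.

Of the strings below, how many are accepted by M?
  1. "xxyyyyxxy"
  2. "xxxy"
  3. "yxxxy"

0

"xxyyyyxxy": rejected
"xxxy": rejected
"yxxxy": rejected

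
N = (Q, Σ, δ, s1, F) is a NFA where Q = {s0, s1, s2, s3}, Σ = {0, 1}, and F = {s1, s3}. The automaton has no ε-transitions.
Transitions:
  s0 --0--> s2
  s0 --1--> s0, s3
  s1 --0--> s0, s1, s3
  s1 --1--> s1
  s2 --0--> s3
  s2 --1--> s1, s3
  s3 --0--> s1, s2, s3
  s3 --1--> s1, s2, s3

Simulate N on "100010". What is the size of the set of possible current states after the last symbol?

Start: {s1}
read 1: {s1}
read 0: {s0, s1, s3}
read 0: {s0, s1, s2, s3}
read 0: {s0, s1, s2, s3}
read 1: {s0, s1, s2, s3}
read 0: {s0, s1, s2, s3}
Final reachable set {s0, s1, s2, s3} has 4 states.

4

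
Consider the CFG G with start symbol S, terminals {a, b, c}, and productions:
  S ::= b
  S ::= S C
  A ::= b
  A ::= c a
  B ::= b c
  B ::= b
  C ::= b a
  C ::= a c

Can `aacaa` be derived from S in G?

no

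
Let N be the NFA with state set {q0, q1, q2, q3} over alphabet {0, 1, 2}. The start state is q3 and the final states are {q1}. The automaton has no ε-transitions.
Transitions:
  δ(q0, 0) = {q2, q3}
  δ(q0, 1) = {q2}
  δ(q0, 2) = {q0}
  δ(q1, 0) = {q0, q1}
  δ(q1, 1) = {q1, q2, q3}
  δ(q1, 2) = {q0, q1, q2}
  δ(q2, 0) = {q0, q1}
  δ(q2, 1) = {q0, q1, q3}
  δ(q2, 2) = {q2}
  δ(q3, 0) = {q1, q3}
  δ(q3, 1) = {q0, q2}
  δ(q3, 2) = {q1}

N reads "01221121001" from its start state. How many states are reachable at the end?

4

Start: {q3}
read 0: {q1, q3}
read 1: {q0, q1, q2, q3}
read 2: {q0, q1, q2}
read 2: {q0, q1, q2}
read 1: {q0, q1, q2, q3}
read 1: {q0, q1, q2, q3}
read 2: {q0, q1, q2}
read 1: {q0, q1, q2, q3}
read 0: {q0, q1, q2, q3}
read 0: {q0, q1, q2, q3}
read 1: {q0, q1, q2, q3}
Final reachable set {q0, q1, q2, q3} has 4 states.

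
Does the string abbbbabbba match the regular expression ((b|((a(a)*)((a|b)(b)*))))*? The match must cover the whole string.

abbbbabbba cannot be split into zero or more pieces each matching (b|((a(a)*)((a|b)(b)*))).

no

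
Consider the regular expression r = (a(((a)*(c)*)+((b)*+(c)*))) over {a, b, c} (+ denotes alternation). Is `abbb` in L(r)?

Split as a·bbb: a matches a and (((a)*(c)*)+((b)*+(c)*)) matches bbb.

yes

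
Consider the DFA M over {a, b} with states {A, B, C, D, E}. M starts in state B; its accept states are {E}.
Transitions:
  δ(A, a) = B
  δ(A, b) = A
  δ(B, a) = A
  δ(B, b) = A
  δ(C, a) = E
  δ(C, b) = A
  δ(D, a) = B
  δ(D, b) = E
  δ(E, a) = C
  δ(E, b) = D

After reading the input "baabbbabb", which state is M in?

A

B --b--> A
A --a--> B
B --a--> A
A --b--> A
A --b--> A
A --b--> A
A --a--> B
B --b--> A
A --b--> A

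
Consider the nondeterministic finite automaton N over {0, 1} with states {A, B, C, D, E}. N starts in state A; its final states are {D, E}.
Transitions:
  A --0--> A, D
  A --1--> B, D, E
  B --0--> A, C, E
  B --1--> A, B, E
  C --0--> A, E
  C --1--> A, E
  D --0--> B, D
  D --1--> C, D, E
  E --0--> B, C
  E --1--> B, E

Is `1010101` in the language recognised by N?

Start: {A}
read 1: {B, D, E}
read 0: {A, B, C, D, E}
read 1: {A, B, C, D, E}
read 0: {A, B, C, D, E}
read 1: {A, B, C, D, E}
read 0: {A, B, C, D, E}
read 1: {A, B, C, D, E}
Reachable ∩ accepting = {D, E} — nonempty.

accepted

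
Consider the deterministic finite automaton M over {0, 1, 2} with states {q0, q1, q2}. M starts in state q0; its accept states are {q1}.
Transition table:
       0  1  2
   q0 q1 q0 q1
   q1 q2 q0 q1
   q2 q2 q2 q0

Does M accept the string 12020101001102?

rejected

q0 --1--> q0
q0 --2--> q1
q1 --0--> q2
q2 --2--> q0
q0 --0--> q1
q1 --1--> q0
q0 --0--> q1
q1 --1--> q0
q0 --0--> q1
q1 --0--> q2
q2 --1--> q2
q2 --1--> q2
q2 --0--> q2
q2 --2--> q0
End in state q0, which is not an accepting state.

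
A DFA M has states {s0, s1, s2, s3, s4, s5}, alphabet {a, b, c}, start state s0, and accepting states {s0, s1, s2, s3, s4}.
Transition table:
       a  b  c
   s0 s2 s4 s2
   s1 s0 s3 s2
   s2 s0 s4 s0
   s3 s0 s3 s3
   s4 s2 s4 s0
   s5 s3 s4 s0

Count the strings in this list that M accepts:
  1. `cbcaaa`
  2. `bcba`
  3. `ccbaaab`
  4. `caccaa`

4

`cbcaaa`: accepted
`bcba`: accepted
`ccbaaab`: accepted
`caccaa`: accepted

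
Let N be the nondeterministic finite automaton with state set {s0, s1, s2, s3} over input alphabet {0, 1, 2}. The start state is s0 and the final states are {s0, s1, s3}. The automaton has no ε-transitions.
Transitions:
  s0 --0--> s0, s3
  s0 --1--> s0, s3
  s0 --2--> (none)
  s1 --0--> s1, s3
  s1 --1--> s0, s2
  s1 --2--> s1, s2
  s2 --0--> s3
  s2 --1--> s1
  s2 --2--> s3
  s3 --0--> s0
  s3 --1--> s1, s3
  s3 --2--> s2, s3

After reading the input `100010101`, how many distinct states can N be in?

Start: {s0}
read 1: {s0, s3}
read 0: {s0, s3}
read 0: {s0, s3}
read 0: {s0, s3}
read 1: {s0, s1, s3}
read 0: {s0, s1, s3}
read 1: {s0, s1, s2, s3}
read 0: {s0, s1, s3}
read 1: {s0, s1, s2, s3}
Final reachable set {s0, s1, s2, s3} has 4 states.

4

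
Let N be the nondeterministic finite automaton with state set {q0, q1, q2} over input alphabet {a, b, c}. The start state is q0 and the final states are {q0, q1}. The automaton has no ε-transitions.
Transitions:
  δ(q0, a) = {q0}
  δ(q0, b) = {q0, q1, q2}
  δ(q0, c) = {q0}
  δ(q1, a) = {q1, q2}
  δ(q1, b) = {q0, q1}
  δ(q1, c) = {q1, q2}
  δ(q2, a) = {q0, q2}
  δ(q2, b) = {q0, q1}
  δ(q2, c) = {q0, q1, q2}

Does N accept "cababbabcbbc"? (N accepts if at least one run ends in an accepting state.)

Start: {q0}
read c: {q0}
read a: {q0}
read b: {q0, q1, q2}
read a: {q0, q1, q2}
read b: {q0, q1, q2}
read b: {q0, q1, q2}
read a: {q0, q1, q2}
read b: {q0, q1, q2}
read c: {q0, q1, q2}
read b: {q0, q1, q2}
read b: {q0, q1, q2}
read c: {q0, q1, q2}
Reachable ∩ accepting = {q0, q1} — nonempty.

accepted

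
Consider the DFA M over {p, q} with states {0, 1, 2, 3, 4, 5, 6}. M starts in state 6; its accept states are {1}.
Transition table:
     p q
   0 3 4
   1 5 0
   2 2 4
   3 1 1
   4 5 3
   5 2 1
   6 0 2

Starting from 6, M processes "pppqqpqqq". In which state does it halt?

6 --p--> 0
0 --p--> 3
3 --p--> 1
1 --q--> 0
0 --q--> 4
4 --p--> 5
5 --q--> 1
1 --q--> 0
0 --q--> 4

4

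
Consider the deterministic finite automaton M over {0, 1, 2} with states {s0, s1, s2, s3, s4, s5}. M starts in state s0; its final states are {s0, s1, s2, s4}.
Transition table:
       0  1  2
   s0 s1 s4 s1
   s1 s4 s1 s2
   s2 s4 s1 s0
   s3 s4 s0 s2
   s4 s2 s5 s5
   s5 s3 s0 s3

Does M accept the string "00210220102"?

s0 --0--> s1
s1 --0--> s4
s4 --2--> s5
s5 --1--> s0
s0 --0--> s1
s1 --2--> s2
s2 --2--> s0
s0 --0--> s1
s1 --1--> s1
s1 --0--> s4
s4 --2--> s5
End in state s5, which is not an accepting state.

rejected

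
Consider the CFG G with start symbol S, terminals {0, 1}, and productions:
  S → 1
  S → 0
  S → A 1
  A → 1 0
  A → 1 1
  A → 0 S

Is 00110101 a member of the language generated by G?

no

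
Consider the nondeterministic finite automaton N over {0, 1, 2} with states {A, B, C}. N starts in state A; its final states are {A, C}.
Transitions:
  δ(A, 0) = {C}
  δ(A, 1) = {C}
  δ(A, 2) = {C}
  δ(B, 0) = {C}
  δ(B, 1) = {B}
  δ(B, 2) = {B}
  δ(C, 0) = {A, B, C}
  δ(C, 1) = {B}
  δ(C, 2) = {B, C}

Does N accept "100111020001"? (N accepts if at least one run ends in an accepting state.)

accepted

Start: {A}
read 1: {C}
read 0: {A, B, C}
read 0: {A, B, C}
read 1: {B, C}
read 1: {B}
read 1: {B}
read 0: {C}
read 2: {B, C}
read 0: {A, B, C}
read 0: {A, B, C}
read 0: {A, B, C}
read 1: {B, C}
Reachable ∩ accepting = {C} — nonempty.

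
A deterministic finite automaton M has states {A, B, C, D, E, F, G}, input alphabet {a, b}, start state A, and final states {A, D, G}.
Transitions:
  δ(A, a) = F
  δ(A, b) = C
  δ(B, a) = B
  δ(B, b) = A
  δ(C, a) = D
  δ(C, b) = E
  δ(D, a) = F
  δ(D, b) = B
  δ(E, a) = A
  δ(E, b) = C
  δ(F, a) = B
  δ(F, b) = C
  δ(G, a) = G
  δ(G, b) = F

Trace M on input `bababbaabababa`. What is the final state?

F

A --b--> C
C --a--> D
D --b--> B
B --a--> B
B --b--> A
A --b--> C
C --a--> D
D --a--> F
F --b--> C
C --a--> D
D --b--> B
B --a--> B
B --b--> A
A --a--> F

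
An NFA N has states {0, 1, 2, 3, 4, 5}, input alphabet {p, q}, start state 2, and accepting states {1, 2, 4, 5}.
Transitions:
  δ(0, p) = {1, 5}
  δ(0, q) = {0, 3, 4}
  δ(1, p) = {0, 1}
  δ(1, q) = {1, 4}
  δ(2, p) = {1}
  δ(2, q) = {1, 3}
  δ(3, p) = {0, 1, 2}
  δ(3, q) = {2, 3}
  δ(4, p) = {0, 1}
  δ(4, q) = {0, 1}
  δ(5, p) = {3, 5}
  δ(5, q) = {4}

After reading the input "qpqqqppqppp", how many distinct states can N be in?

Start: {2}
read q: {1, 3}
read p: {0, 1, 2}
read q: {0, 1, 3, 4}
read q: {0, 1, 2, 3, 4}
read q: {0, 1, 2, 3, 4}
read p: {0, 1, 2, 5}
read p: {0, 1, 3, 5}
read q: {0, 1, 2, 3, 4}
read p: {0, 1, 2, 5}
read p: {0, 1, 3, 5}
read p: {0, 1, 2, 3, 5}
Final reachable set {0, 1, 2, 3, 5} has 5 states.

5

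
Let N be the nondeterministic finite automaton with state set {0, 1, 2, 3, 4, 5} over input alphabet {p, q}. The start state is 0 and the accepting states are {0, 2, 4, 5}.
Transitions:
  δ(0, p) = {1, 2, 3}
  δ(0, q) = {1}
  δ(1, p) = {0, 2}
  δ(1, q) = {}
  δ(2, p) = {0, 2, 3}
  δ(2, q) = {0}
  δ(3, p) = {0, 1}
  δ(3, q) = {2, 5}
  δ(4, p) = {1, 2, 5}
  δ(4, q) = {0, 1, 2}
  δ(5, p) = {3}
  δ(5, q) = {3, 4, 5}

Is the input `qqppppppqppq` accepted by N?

Start: {0}
read q: {1}
read q: {}
The reachable set is empty and stays empty for the remaining 10 symbols.
Reachable ∩ accepting = {} — empty.

rejected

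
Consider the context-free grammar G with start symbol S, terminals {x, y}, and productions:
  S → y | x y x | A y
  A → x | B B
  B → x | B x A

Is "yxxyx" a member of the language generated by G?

no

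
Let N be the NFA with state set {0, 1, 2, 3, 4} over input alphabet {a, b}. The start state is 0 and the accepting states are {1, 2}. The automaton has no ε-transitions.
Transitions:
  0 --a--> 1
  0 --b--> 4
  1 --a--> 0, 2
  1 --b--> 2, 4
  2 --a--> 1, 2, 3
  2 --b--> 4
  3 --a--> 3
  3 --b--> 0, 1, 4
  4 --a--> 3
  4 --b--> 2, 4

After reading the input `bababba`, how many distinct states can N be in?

Start: {0}
read b: {4}
read a: {3}
read b: {0, 1, 4}
read a: {0, 1, 2, 3}
read b: {0, 1, 2, 4}
read b: {2, 4}
read a: {1, 2, 3}
Final reachable set {1, 2, 3} has 3 states.

3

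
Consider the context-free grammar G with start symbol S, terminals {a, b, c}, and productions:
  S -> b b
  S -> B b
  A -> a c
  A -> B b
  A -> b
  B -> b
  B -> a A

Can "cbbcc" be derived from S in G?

no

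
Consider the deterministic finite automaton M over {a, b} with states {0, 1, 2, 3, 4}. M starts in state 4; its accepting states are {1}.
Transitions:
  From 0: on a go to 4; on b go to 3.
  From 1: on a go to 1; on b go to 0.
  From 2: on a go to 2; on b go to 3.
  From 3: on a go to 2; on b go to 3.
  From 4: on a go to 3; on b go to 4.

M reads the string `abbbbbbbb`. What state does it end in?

4 --a--> 3
3 --b--> 3
3 --b--> 3
3 --b--> 3
3 --b--> 3
3 --b--> 3
3 --b--> 3
3 --b--> 3
3 --b--> 3

3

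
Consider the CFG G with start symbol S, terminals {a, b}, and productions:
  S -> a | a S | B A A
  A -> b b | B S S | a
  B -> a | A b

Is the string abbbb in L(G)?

yes

S ⇒ BAA ⇒ aAA ⇒ abbA ⇒ abbbb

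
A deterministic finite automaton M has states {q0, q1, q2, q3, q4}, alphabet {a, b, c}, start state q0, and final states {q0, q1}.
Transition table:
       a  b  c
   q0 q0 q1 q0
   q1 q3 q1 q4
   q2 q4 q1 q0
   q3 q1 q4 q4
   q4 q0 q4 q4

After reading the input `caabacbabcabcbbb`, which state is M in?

q4

q0 --c--> q0
q0 --a--> q0
q0 --a--> q0
q0 --b--> q1
q1 --a--> q3
q3 --c--> q4
q4 --b--> q4
q4 --a--> q0
q0 --b--> q1
q1 --c--> q4
q4 --a--> q0
q0 --b--> q1
q1 --c--> q4
q4 --b--> q4
q4 --b--> q4
q4 --b--> q4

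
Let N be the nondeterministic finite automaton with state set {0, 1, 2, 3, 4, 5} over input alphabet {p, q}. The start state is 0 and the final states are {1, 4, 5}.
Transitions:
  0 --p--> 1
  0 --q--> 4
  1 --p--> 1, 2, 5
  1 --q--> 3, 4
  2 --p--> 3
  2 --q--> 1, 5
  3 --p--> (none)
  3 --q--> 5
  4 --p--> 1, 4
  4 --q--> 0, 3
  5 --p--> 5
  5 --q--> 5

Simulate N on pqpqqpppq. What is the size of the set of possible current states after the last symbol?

Start: {0}
read p: {1}
read q: {3, 4}
read p: {1, 4}
read q: {0, 3, 4}
read q: {0, 3, 4, 5}
read p: {1, 4, 5}
read p: {1, 2, 4, 5}
read p: {1, 2, 3, 4, 5}
read q: {0, 1, 3, 4, 5}
Final reachable set {0, 1, 3, 4, 5} has 5 states.

5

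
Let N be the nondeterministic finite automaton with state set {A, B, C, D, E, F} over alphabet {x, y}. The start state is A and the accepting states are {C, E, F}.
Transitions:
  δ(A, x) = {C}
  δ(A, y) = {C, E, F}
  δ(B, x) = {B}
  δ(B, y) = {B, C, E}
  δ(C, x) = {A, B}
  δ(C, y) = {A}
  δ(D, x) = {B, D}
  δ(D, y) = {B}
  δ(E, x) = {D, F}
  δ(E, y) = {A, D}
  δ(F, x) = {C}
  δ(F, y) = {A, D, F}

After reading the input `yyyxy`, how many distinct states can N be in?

Start: {A}
read y: {C, E, F}
read y: {A, D, F}
read y: {A, B, C, D, E, F}
read x: {A, B, C, D, F}
read y: {A, B, C, D, E, F}
Final reachable set {A, B, C, D, E, F} has 6 states.

6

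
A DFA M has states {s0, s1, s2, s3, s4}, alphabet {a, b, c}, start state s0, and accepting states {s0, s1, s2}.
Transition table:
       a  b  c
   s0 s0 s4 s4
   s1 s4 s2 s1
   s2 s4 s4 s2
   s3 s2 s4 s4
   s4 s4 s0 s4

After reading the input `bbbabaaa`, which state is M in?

s0

s0 --b--> s4
s4 --b--> s0
s0 --b--> s4
s4 --a--> s4
s4 --b--> s0
s0 --a--> s0
s0 --a--> s0
s0 --a--> s0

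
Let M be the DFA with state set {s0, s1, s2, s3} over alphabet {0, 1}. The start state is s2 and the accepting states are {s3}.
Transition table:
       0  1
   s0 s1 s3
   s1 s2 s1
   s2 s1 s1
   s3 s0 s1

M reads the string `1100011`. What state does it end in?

s2 --1--> s1
s1 --1--> s1
s1 --0--> s2
s2 --0--> s1
s1 --0--> s2
s2 --1--> s1
s1 --1--> s1

s1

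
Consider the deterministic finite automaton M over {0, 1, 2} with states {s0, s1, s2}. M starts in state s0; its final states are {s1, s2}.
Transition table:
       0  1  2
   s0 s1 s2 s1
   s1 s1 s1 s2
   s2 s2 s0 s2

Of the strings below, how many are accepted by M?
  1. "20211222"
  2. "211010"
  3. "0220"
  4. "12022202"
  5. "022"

"20211222": accepted
"211010": accepted
"0220": accepted
"12022202": accepted
"022": accepted

5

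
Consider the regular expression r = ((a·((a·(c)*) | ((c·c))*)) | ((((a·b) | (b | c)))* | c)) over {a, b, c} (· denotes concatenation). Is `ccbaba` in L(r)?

Neither (a·((a·(c)*)|((c·c))*)) nor ((((a·b)|(b|c)))*|c) matches ccbaba.

no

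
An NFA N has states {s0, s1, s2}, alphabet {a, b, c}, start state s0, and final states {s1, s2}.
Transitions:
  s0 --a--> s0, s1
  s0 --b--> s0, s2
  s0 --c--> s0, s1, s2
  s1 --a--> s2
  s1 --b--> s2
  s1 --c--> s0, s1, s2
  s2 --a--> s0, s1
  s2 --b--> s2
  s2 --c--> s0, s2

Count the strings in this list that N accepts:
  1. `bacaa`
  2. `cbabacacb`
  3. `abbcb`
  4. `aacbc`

`bacaa`: accepted
`cbabacacb`: accepted
`abbcb`: accepted
`aacbc`: accepted

4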